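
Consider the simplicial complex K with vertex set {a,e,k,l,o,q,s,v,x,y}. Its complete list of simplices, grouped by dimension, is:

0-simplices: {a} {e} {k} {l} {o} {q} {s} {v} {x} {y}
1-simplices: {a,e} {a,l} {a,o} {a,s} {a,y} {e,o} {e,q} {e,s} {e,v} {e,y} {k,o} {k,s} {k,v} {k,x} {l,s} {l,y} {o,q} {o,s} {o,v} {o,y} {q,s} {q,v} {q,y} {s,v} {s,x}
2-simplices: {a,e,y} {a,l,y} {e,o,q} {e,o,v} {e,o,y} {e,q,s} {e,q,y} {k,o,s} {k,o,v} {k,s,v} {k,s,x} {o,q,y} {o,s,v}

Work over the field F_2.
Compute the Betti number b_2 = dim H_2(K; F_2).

b_2=2

n_0=10 n_1=25 n_2=13  [Z2]
∂1: piv[ae,al,ao,as,ay,eq,ev,ko,kx] rk=9  ker:eo,es,ey,ks,kv,ls,ly,oq,os,ov,oy,qs,qv,qy,sv,sx
∂2: piv[aey,aly,eoq,eov,eoy,eqs,eqy,kos,kov,ksv,ksx] rk=11  ker:oqy,osv
b_2=(13−11)−0=2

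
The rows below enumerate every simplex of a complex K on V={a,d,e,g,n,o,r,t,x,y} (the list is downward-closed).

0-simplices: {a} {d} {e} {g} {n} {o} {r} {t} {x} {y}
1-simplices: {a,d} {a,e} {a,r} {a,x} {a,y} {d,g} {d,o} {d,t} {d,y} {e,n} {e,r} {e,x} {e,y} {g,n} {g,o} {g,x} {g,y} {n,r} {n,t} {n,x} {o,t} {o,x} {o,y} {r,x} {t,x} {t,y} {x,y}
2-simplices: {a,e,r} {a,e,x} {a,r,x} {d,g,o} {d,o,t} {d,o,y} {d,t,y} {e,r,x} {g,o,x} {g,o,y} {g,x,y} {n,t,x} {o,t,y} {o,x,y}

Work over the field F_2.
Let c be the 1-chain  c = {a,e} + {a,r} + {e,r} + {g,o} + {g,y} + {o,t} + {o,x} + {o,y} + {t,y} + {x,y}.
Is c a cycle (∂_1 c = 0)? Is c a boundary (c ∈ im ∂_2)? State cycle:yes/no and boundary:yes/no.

cycle:yes boundary:yes

n_0=10 n_1=27 n_2=14  [Z2]
∂1: piv[ad,ae,ar,ax,ay,dg,do,dt,en] rk=9  ker:dy,er,ex,ey,gn,go,gx,gy,nr,nt,nx,ot,ox,oy,rx,tx,ty,xy
∂2: piv[aer,aex,arx,dgo,dot,doy,dty,gox,goy,gxy,ntx] rk=11  ker:erx,oty,oxy
∂1c = 0
c vs im∂2: reduces to 0 ⇒ boundary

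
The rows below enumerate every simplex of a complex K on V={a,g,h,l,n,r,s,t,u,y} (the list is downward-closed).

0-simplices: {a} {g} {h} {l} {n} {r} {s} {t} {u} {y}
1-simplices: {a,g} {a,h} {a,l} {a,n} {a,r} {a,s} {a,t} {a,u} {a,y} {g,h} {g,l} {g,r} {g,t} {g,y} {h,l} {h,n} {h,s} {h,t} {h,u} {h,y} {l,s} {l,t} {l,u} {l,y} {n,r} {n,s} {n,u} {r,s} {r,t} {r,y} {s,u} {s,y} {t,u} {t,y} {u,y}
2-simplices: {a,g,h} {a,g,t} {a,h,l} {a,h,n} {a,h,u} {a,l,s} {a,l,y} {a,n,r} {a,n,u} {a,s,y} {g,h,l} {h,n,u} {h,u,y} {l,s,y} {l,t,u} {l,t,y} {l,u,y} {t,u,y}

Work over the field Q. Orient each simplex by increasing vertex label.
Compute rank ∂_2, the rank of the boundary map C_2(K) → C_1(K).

rank∂_2=15

n_0=10 n_1=35 n_2=18  [Q]
∂1: piv[ag,ah,al,an,ar,as,at,au,ay] rk=9  ker:gh,gl,gr,gt,gy,hl,hn,hs,ht,hu,hy,ls,lt,lu,ly,nr,ns,nu,rs,rt,ry,su,sy,tu,ty,uy
∂2: piv[agh,agt,ahl,ahn,ahu,als,aly,anr,anu,asy,ghl,huy,ltu,lty,luy] rk=15  ker:hnu,lsy,tuy
rk∂_2=15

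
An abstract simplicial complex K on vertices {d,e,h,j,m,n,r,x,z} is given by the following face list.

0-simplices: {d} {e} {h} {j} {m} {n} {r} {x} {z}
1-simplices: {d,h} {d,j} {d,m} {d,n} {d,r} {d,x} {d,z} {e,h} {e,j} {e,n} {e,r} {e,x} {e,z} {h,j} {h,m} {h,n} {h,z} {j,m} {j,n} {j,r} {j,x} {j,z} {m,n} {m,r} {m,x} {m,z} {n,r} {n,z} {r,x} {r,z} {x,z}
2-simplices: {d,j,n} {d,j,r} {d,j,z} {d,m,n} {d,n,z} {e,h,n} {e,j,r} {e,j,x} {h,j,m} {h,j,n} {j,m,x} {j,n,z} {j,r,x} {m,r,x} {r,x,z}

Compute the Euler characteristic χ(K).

n_0=9 n_1=31 n_2=15
χ=+9−31+15=-7

χ(K)=-7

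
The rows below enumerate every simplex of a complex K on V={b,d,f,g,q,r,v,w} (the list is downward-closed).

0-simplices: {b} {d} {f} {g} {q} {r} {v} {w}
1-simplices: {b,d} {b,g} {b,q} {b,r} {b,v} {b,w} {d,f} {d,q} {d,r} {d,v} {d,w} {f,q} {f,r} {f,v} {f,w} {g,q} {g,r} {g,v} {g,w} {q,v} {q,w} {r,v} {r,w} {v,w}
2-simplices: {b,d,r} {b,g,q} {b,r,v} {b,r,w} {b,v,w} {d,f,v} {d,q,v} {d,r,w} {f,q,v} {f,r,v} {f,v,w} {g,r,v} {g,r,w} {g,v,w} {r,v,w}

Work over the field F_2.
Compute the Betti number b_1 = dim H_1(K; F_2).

b_1=4

n_0=8 n_1=24 n_2=15  [Z2]
∂1: piv[bd,bg,bq,br,bv,bw,df] rk=7  ker:dq,dr,dv,dw,fq,fr,fv,fw,gq,gr,gv,gw,qv,qw,rv,rw,vw
∂2: piv[bdr,bgq,brv,brw,bvw,dfv,dqv,drw,fqv,frv,fvw,grv,grw] rk=13  ker:gvw,rvw
b_1=(24−7)−13=4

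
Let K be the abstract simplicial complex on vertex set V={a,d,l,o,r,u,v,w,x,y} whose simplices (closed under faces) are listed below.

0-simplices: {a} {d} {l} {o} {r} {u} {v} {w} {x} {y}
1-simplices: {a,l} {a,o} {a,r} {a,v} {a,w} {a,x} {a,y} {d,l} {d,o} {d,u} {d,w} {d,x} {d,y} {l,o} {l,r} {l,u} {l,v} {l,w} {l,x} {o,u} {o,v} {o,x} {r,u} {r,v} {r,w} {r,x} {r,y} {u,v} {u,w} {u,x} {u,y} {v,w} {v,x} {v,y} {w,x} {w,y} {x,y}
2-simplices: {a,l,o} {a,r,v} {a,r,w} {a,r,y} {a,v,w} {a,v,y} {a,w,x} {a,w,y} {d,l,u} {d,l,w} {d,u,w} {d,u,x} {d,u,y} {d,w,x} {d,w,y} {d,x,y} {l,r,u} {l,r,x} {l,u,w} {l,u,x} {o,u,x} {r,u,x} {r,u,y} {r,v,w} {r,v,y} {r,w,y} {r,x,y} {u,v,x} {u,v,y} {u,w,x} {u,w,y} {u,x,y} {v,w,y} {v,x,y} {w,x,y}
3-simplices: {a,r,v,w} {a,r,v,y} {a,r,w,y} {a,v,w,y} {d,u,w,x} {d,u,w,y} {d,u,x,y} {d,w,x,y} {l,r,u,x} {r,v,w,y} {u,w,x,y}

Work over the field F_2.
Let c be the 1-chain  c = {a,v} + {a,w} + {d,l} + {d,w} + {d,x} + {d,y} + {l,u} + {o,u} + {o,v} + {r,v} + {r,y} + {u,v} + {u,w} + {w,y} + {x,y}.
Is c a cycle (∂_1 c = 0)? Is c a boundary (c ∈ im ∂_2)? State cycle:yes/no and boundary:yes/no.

n_0=10 n_1=37 n_2=35 n_3=11  [Z2]
∂1: piv[al,ao,ar,av,aw,ax,ay,dl,du] rk=9  ker:do,dw,dx,dy,lo,lr,lu,lv,lw,lx,ou,ov,ox,ru,rv,rw,rx,ry,uv,uw,ux,uy,vw,vx,vy,wx,wy,xy
∂2: piv[alo,arv,arw,ary,avw,avy,awx,awy,dlu,dlw,duw,dux,duy,dwx,dwy,dxy,lru,lrx,lux,oux,ruy,uvx,uvy] rk=23  ker:luw,rux,rvw,rvy,rwy,rxy,uwx,uwy,uxy,vwy,vxy,wxy
∂3: piv[arvw,arvy,arwy,avwy,duwx,duwy,duxy,dwxy,lrux] rk=9  ker:rvwy,uwxy
∂1c = 0
c vs im∂2: residual ≠ 0 ⇒ not boundary

cycle:yes boundary:no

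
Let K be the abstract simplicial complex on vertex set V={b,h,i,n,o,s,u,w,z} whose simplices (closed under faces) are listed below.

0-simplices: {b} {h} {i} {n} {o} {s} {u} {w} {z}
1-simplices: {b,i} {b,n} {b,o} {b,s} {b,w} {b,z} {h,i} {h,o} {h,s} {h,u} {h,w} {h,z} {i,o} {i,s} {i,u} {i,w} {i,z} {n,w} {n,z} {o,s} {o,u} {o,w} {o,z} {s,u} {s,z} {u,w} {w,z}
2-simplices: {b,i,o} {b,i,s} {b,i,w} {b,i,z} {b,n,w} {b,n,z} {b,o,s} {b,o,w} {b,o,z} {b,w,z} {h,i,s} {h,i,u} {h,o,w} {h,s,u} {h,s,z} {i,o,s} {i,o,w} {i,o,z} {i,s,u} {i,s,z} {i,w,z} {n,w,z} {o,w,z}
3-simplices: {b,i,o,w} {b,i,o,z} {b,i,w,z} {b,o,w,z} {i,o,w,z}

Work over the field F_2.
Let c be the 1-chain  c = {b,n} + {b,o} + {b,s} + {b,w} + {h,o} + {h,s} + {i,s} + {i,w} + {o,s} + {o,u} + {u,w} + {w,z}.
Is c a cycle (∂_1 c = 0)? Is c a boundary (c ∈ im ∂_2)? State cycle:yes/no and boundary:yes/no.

cycle:no boundary:no

n_0=9 n_1=27 n_2=23 n_3=5  [Z2]
∂1: piv[bi,bn,bo,bs,bw,bz,hi,hu] rk=8  ker:ho,hs,hw,hz,io,is,iu,iw,iz,nw,nz,os,ou,ow,oz,su,sz,uw,wz
∂2: piv[bio,bis,biw,biz,bnw,bnz,bos,bow,boz,bwz,his,hiu,how,hsu,hsz,isz] rk=16  ker:ios,iow,ioz,isu,iwz,nwz,owz
∂3: piv[biow,bioz,biwz,bowz] rk=4  ker:iowz
∂1c = {n} + {z}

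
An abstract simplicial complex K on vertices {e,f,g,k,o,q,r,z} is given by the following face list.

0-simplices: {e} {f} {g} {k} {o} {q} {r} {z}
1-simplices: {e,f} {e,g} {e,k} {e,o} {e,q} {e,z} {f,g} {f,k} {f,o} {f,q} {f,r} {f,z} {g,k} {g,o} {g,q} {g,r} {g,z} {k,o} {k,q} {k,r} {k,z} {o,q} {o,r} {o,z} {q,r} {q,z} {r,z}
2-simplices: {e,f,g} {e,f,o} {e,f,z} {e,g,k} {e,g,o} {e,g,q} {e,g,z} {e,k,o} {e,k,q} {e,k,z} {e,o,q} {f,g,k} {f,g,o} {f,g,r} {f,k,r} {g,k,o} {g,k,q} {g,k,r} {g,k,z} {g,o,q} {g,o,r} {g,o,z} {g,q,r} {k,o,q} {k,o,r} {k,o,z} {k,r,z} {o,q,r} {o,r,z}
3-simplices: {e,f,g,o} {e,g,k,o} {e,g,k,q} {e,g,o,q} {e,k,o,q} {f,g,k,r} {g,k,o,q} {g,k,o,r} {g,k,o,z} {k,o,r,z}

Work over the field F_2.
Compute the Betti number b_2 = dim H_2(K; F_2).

n_0=8 n_1=27 n_2=29 n_3=10  [Z2]
∂1: piv[ef,eg,ek,eo,eq,ez,fr] rk=7  ker:fg,fk,fo,fq,fz,gk,go,gq,gr,gz,ko,kq,kr,kz,oq,or,oz,qr,qz,rz
∂2: piv[efg,efo,efz,egk,ego,egq,egz,eko,ekq,ekz,eoq,fgk,fgr,fkr,gor,goz,gqr,krz] rk=18  ker:fgo,gko,gkq,gkr,gkz,goq,koq,kor,koz,oqr,orz
∂3: piv[efgo,egko,egkq,egoq,ekoq,fgkr,gkor,gkoz,korz] rk=9  ker:gkoq
b_2=(29−18)−9=2

b_2=2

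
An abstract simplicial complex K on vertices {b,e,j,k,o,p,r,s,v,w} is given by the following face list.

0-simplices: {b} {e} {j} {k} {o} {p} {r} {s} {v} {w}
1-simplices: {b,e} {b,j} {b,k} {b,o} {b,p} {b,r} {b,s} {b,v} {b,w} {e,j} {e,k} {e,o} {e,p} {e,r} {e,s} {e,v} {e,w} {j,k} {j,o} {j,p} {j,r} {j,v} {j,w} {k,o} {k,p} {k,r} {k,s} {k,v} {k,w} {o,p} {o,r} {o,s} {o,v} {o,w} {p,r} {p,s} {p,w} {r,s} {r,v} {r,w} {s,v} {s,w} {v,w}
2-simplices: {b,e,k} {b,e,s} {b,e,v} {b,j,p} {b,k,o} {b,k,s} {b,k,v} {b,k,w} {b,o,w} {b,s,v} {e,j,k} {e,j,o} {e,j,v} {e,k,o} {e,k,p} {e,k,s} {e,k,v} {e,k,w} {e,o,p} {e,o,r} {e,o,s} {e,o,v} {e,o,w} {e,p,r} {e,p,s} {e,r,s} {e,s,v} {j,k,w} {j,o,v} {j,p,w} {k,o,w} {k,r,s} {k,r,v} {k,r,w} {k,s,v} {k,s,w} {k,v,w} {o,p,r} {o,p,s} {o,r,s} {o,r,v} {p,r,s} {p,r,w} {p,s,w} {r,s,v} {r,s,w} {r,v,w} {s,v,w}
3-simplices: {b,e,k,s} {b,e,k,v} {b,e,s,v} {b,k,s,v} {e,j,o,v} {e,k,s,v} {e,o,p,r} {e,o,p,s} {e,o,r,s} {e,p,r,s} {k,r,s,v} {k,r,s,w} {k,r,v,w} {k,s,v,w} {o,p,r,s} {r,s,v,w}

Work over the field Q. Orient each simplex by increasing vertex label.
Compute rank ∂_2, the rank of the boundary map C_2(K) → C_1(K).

rank∂_2=31

n_0=10 n_1=43 n_2=48 n_3=16  [Q]
∂1: piv[be,bj,bk,bo,bp,br,bs,bv,bw] rk=9  ker:ej,ek,eo,ep,er,es,ev,ew,jk,jo,jp,jr,jv,jw,ko,kp,kr,ks,kv,kw,op,or,os,ov,ow,pr,ps,pw,rs,rv,rw,sv,sw,vw
∂2: piv[bek,bes,bev,bjp,bko,bks,bkv,bkw,bow,bsv,ejk,ejo,ejv,eko,ekp,ekw,eop,eor,eos,eov,epr,eps,ers,jkw,jpw,krs,krv,krw,ksw,kvw,prw] rk=31  ker:eks,ekv,eow,esv,jov,kow,ksv,opr,ops,ors,orv,prs,psw,rsv,rsw,rvw,svw
∂3: piv[beks,bekv,besv,bksv,ejov,eopr,eops,eors,eprs,krsv,krsw,krvw,ksvw] rk=13  ker:eksv,oprs,rsvw
rk∂_2=31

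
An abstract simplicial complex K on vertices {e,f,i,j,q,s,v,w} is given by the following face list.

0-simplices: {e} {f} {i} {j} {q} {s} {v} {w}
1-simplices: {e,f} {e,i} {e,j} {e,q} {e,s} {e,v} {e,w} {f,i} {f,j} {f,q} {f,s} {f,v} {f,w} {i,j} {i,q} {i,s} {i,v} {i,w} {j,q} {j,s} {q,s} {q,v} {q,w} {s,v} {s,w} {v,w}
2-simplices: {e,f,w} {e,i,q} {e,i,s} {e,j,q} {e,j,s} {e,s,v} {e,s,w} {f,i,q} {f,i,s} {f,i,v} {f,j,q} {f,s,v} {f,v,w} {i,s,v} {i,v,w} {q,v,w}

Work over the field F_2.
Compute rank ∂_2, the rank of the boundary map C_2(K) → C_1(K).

rank∂_2=15

n_0=8 n_1=26 n_2=16  [Z2]
∂1: piv[ef,ei,ej,eq,es,ev,ew] rk=7  ker:fi,fj,fq,fs,fv,fw,ij,iq,is,iv,iw,jq,js,qs,qv,qw,sv,sw,vw
∂2: piv[efw,eiq,eis,ejq,ejs,esv,esw,fiq,fis,fiv,fjq,fsv,fvw,ivw,qvw] rk=15  ker:isv
rk∂_2=15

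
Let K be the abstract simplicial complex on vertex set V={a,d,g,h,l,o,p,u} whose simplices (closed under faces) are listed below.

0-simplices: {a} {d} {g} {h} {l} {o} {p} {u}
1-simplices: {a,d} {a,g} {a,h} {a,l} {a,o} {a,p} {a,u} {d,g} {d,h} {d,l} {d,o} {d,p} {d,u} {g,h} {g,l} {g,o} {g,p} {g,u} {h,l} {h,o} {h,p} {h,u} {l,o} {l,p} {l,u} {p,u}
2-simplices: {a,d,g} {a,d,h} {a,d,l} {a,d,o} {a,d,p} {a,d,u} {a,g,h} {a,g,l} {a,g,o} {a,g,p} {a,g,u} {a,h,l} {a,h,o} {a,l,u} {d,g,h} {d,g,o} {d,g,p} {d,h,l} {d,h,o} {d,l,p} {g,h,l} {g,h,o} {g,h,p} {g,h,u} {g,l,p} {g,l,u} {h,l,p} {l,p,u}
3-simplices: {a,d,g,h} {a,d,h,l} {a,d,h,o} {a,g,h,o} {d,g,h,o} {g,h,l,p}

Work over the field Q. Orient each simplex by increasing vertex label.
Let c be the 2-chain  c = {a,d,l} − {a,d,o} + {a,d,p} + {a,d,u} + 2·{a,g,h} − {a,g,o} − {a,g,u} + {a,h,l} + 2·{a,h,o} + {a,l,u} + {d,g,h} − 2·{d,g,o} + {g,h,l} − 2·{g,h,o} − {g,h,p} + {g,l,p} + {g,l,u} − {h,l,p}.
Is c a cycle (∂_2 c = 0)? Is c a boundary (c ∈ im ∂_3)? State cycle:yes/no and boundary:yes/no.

cycle:no boundary:no

n_0=8 n_1=26 n_2=28 n_3=6  [Q]
∂1: piv[ad,ag,ah,al,ao,ap,au] rk=7  ker:dg,dh,dl,do,dp,du,gh,gl,go,gp,gu,hl,ho,hp,hu,lo,lp,lu,pu
∂2: piv[adg,adh,adl,ado,adp,adu,agh,agl,ago,agp,agu,ahl,aho,alu,dlp,ghp,ghu,lpu] rk=18  ker:dgh,dgo,dgp,dhl,dho,ghl,gho,glp,glu,hlp
∂3: piv[adgh,adhl,adho,agho,dgho,ghlp] rk=6
∂2c = 2·{a,d} + {a,h} − {a,l} − {a,p} − {a,u} − {d,g} − {d,h} + {d,l} + {d,o} + {d,p} + {d,u} + {g,h} + {g,l} − {g,o} − 2·{g,u} + {h,l} + 2·{l,u}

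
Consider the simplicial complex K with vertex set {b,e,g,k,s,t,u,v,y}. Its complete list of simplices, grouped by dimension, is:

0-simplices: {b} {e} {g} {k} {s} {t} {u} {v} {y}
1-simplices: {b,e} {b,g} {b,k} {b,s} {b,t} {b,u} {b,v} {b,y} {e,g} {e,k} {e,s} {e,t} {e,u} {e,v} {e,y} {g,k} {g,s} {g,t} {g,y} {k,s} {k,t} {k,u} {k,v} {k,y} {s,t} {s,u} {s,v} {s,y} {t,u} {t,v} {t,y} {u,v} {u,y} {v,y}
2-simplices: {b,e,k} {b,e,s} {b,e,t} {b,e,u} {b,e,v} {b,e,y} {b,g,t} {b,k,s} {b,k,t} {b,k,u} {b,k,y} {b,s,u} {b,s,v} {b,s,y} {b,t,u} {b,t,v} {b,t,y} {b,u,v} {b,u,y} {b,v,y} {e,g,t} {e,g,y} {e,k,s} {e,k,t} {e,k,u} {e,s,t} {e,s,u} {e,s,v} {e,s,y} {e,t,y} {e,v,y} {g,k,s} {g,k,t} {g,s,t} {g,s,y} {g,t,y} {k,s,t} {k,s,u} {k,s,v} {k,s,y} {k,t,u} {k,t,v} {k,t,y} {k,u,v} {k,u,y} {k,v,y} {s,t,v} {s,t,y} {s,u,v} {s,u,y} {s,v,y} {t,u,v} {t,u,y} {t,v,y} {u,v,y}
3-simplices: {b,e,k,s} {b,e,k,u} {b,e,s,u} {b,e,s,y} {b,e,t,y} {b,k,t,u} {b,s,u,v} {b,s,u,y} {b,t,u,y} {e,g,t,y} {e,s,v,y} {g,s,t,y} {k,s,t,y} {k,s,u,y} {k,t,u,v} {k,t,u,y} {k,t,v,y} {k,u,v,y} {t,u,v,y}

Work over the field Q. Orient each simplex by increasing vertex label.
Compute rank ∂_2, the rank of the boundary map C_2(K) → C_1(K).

rank∂_2=26

n_0=9 n_1=34 n_2=55 n_3=19  [Q]
∂1: piv[be,bg,bk,bs,bt,bu,bv,by] rk=8  ker:eg,ek,es,et,eu,ev,ey,gk,gs,gt,gy,ks,kt,ku,kv,ky,st,su,sv,sy,tu,tv,ty,uv,uy,vy
∂2: piv[bek,bes,bet,beu,bev,bey,bgt,bks,bkt,bku,bky,bsu,bsv,bsy,btu,btv,bty,buv,buy,bvy,egt,egy,est,gks,gkt,ksv] rk=26  ker:eks,ekt,eku,esu,esv,esy,ety,evy,gst,gsy,gty,kst,ksu,ksy,ktu,ktv,kty,kuv,kuy,kvy,stv,sty,suv,suy,svy,tuv,tuy,tvy,uvy
∂3: piv[beks,beku,besu,besy,bety,bktu,bsuv,bsuy,btuy,egty,esvy,gsty,ksty,ksuy,ktuv,ktuy,ktvy,kuvy] rk=18  ker:tuvy
rk∂_2=26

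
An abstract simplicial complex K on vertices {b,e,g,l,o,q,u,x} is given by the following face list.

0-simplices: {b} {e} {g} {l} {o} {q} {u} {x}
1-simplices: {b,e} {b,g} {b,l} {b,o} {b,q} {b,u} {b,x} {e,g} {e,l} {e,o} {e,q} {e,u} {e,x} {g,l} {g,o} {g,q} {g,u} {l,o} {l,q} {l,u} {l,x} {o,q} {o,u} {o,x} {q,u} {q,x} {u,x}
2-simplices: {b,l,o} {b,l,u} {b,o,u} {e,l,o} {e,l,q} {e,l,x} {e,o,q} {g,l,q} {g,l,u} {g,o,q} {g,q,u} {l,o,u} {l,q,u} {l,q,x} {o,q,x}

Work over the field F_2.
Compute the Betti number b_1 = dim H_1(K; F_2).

n_0=8 n_1=27 n_2=15  [Z2]
∂1: piv[be,bg,bl,bo,bq,bu,bx] rk=7  ker:eg,el,eo,eq,eu,ex,gl,go,gq,gu,lo,lq,lu,lx,oq,ou,ox,qu,qx,ux
∂2: piv[blo,blu,bou,elo,elq,elx,eoq,glq,glu,goq,gqu,lqx,oqx] rk=13  ker:lou,lqu
b_1=(27−7)−13=7

b_1=7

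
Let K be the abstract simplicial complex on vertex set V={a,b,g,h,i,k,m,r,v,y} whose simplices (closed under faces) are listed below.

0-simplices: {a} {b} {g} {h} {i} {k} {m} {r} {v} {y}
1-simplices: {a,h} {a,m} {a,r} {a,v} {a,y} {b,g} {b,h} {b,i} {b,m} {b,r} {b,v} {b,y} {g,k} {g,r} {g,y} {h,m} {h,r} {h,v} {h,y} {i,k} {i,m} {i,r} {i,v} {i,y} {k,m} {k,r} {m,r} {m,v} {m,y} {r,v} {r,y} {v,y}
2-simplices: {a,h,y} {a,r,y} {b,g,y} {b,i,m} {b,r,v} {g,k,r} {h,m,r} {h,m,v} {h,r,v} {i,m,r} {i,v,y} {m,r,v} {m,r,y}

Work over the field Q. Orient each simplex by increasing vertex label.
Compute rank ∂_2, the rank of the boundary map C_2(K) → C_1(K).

n_0=10 n_1=32 n_2=13  [Q]
∂1: piv[ah,am,ar,av,ay,bg,bh,bi,gk] rk=9  ker:bm,br,bv,by,gr,gy,hm,hr,hv,hy,ik,im,ir,iv,iy,km,kr,mr,mv,my,rv,ry,vy
∂2: piv[ahy,ary,bgy,bim,brv,gkr,hmr,hmv,hrv,imr,ivy,mry] rk=12  ker:mrv
rk∂_2=12

rank∂_2=12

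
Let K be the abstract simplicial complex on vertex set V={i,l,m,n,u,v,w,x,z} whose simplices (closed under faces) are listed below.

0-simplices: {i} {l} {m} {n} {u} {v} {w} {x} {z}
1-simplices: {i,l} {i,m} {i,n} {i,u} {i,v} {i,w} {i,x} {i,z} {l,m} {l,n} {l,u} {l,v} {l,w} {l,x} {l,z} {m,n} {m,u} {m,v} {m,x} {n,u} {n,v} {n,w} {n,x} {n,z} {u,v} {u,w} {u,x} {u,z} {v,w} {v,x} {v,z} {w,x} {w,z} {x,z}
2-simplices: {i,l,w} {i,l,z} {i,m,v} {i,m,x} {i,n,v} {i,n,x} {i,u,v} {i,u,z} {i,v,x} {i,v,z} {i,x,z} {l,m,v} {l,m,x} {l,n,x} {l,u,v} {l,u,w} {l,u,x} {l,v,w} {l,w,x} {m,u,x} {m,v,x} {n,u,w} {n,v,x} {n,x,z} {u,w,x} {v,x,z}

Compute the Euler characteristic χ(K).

χ(K)=1

n_0=9 n_1=34 n_2=26
χ=+9−34+26=1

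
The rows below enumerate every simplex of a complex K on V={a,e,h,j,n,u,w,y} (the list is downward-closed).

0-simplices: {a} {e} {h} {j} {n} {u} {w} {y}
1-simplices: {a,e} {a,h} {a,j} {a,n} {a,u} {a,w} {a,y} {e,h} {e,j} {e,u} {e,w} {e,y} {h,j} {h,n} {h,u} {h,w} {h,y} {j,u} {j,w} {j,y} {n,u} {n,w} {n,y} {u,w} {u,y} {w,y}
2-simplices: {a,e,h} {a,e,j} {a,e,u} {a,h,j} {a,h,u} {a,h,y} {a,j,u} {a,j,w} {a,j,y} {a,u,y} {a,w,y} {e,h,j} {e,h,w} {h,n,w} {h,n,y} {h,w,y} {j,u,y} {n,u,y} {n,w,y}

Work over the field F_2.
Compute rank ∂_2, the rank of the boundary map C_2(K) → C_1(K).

rank∂_2=16

n_0=8 n_1=26 n_2=19  [Z2]
∂1: piv[ae,ah,aj,an,au,aw,ay] rk=7  ker:eh,ej,eu,ew,ey,hj,hn,hu,hw,hy,ju,jw,jy,nu,nw,ny,uw,uy,wy
∂2: piv[aeh,aej,aeu,ahj,ahu,ahy,aju,ajw,ajy,auy,awy,ehw,hnw,hny,hwy,nuy] rk=16  ker:ehj,juy,nwy
rk∂_2=16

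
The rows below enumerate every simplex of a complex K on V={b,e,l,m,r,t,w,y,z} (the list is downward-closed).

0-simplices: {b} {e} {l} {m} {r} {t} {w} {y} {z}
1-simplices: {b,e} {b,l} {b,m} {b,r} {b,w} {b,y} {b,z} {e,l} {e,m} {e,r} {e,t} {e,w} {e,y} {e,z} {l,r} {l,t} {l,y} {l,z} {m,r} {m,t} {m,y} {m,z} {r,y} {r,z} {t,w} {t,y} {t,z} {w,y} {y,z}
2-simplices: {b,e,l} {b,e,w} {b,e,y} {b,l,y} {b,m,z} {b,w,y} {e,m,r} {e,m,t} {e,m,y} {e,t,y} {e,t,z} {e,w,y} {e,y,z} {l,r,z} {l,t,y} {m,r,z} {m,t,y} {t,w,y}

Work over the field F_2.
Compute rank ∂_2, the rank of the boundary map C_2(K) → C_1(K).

n_0=9 n_1=29 n_2=18  [Z2]
∂1: piv[be,bl,bm,br,bw,by,bz,et] rk=8  ker:el,em,er,ew,ey,ez,lr,lt,ly,lz,mr,mt,my,mz,ry,rz,tw,ty,tz,wy,yz
∂2: piv[bel,bew,bey,bly,bmz,bwy,emr,emt,emy,ety,etz,eyz,lrz,lty,mrz,twy] rk=16  ker:ewy,mty
rk∂_2=16

rank∂_2=16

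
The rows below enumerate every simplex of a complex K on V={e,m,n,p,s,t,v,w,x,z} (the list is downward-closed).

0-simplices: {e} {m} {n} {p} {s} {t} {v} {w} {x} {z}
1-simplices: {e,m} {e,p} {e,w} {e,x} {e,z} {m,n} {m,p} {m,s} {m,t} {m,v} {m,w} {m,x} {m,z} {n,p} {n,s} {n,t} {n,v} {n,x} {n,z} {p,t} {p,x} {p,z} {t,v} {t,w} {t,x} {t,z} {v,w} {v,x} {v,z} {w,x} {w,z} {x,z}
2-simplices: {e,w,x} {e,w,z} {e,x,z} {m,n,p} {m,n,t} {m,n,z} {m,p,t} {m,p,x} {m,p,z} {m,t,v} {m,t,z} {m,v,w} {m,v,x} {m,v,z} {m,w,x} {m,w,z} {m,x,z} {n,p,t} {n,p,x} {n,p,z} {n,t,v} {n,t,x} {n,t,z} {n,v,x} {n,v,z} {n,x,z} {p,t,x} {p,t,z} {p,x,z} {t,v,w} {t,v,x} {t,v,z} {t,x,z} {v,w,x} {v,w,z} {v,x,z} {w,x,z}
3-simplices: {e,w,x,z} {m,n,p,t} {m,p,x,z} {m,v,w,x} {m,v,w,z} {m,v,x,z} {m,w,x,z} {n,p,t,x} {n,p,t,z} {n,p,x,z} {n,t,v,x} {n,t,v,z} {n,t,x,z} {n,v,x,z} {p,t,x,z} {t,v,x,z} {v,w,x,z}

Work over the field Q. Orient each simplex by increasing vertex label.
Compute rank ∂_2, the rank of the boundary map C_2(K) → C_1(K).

n_0=10 n_1=32 n_2=37 n_3=17  [Q]
∂1: piv[em,ep,ew,ex,ez,mn,ms,mt,mv] rk=9  ker:mp,mw,mx,mz,np,ns,nt,nv,nx,nz,pt,px,pz,tv,tw,tx,tz,vw,vx,vz,wx,wz,xz
∂2: piv[ewx,ewz,exz,mnp,mnt,mnz,mpt,mpx,mpz,mtv,mtz,mvw,mvx,mvz,mwx,mwz,npx,ntv,ntx,tvw] rk=20  ker:mxz,npt,npz,ntz,nvx,nvz,nxz,ptx,ptz,pxz,tvx,tvz,txz,vwx,vwz,vxz,wxz
∂3: piv[ewxz,mnpt,mpxz,mvwx,mvwz,mvxz,mwxz,nptx,nptz,npxz,ntvx,ntvz,ntxz,nvxz] rk=14  ker:ptxz,tvxz,vwxz
rk∂_2=20

rank∂_2=20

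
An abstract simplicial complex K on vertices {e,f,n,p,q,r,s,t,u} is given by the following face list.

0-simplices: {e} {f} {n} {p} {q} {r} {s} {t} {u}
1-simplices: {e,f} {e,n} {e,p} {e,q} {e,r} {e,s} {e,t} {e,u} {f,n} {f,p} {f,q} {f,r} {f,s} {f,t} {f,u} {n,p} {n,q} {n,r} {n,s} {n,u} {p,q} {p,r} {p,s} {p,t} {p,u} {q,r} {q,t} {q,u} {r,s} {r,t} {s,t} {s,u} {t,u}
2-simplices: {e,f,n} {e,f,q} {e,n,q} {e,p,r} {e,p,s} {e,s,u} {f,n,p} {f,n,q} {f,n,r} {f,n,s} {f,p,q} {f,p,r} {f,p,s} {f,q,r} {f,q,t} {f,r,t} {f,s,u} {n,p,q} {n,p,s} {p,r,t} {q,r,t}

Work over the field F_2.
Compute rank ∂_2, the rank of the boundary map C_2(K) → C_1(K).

n_0=9 n_1=33 n_2=21  [Z2]
∂1: piv[ef,en,ep,eq,er,es,et,eu] rk=8  ker:fn,fp,fq,fr,fs,ft,fu,np,nq,nr,ns,nu,pq,pr,ps,pt,pu,qr,qt,qu,rs,rt,st,su,tu
∂2: piv[efn,efq,enq,epr,eps,esu,fnp,fnr,fns,fpq,fpr,fps,fqr,fqt,frt,fsu,prt] rk=17  ker:fnq,npq,nps,qrt
rk∂_2=17

rank∂_2=17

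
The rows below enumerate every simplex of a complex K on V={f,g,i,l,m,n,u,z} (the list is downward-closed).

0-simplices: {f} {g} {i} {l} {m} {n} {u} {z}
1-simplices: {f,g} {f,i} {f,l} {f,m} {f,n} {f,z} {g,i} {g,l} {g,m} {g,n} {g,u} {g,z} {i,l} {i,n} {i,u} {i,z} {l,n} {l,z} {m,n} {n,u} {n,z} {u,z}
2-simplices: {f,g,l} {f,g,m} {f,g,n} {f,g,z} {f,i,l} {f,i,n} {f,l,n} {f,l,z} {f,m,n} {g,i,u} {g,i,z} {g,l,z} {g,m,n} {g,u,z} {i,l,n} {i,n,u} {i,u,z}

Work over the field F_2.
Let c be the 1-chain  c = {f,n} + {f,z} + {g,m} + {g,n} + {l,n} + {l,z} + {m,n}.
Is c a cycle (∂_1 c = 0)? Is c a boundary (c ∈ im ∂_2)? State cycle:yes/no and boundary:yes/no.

n_0=8 n_1=22 n_2=17  [Z2]
∂1: piv[fg,fi,fl,fm,fn,fz,gu] rk=7  ker:gi,gl,gm,gn,gz,il,in,iu,iz,ln,lz,mn,nu,nz,uz
∂2: piv[fgl,fgm,fgn,fgz,fil,fin,fln,flz,fmn,giu,giz,guz,inu] rk=13  ker:glz,gmn,iln,iuz
∂1c = 0
c vs im∂2: reduces to 0 ⇒ boundary

cycle:yes boundary:yes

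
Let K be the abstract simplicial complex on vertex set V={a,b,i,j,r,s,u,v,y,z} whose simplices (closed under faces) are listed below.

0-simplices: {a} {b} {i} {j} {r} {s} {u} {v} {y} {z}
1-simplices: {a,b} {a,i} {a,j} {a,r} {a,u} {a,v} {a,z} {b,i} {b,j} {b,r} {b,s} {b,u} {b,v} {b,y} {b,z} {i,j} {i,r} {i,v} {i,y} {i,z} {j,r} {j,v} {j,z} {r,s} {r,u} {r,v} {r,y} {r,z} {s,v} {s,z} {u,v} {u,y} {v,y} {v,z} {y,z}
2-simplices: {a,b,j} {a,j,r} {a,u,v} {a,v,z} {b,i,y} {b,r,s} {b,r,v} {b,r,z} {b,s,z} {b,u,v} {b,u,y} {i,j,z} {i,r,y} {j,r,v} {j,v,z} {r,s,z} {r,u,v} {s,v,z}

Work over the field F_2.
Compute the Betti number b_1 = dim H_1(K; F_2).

b_1=9

n_0=10 n_1=35 n_2=18  [Z2]
∂1: piv[ab,ai,aj,ar,au,av,az,bs,by] rk=9  ker:bi,bj,br,bu,bv,bz,ij,ir,iv,iy,iz,jr,jv,jz,rs,ru,rv,ry,rz,sv,sz,uv,uy,vy,vz,yz
∂2: piv[abj,ajr,auv,avz,biy,brs,brv,brz,bsz,buv,buy,ijz,iry,jrv,jvz,ruv,svz] rk=17  ker:rsz
b_1=(35−9)−17=9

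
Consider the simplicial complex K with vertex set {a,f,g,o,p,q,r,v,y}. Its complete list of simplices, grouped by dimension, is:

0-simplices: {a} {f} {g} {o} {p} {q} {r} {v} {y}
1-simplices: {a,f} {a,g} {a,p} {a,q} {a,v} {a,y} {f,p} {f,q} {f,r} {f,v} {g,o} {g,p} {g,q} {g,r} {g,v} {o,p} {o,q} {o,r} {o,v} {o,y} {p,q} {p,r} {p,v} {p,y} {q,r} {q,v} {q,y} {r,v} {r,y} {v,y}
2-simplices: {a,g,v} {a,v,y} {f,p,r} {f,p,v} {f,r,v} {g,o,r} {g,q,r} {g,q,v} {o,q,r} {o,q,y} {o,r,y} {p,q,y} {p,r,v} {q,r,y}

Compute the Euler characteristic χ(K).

χ(K)=-7

n_0=9 n_1=30 n_2=14
χ=+9−30+14=-7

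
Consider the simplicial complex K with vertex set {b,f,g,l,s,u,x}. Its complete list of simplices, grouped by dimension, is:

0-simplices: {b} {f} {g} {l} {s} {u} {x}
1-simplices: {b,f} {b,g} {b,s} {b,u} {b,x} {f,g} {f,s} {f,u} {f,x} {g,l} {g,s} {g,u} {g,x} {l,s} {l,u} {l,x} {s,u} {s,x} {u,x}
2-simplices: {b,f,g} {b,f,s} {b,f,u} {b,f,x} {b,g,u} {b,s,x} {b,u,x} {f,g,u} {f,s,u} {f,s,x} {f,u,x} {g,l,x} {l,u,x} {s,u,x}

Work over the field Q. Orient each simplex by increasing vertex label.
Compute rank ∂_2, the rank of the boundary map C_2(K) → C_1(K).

n_0=7 n_1=19 n_2=14  [Q]
∂1: piv[bf,bg,bs,bu,bx,gl] rk=6  ker:fg,fs,fu,fx,gs,gu,gx,ls,lu,lx,su,sx,ux
∂2: piv[bfg,bfs,bfu,bfx,bgu,bsx,bux,fsu,glx,lux] rk=10  ker:fgu,fsx,fux,sux
rk∂_2=10

rank∂_2=10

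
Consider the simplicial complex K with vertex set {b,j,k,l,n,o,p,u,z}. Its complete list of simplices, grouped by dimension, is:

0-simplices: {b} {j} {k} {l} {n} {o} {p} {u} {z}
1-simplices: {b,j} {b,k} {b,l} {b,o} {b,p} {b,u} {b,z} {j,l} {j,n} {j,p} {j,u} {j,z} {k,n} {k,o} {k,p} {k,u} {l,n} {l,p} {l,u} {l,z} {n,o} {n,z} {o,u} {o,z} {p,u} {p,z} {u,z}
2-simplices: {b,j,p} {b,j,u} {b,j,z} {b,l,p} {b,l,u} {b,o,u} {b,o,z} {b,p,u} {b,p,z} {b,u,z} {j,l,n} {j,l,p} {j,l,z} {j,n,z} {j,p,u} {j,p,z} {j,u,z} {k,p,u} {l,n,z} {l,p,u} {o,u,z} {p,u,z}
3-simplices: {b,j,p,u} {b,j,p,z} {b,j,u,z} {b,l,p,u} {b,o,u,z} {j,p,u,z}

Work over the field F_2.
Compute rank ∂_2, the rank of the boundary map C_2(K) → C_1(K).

rank∂_2=15

n_0=9 n_1=27 n_2=22 n_3=6  [Z2]
∂1: piv[bj,bk,bl,bo,bp,bu,bz,jn] rk=8  ker:jl,jp,ju,jz,kn,ko,kp,ku,ln,lp,lu,lz,no,nz,ou,oz,pu,pz,uz
∂2: piv[bjp,bju,bjz,blp,blu,bou,boz,bpu,bpz,buz,jln,jlp,jlz,jnz,kpu] rk=15  ker:jpu,jpz,juz,lnz,lpu,ouz,puz
∂3: piv[bjpu,bjpz,bjuz,blpu,bouz,jpuz] rk=6
rk∂_2=15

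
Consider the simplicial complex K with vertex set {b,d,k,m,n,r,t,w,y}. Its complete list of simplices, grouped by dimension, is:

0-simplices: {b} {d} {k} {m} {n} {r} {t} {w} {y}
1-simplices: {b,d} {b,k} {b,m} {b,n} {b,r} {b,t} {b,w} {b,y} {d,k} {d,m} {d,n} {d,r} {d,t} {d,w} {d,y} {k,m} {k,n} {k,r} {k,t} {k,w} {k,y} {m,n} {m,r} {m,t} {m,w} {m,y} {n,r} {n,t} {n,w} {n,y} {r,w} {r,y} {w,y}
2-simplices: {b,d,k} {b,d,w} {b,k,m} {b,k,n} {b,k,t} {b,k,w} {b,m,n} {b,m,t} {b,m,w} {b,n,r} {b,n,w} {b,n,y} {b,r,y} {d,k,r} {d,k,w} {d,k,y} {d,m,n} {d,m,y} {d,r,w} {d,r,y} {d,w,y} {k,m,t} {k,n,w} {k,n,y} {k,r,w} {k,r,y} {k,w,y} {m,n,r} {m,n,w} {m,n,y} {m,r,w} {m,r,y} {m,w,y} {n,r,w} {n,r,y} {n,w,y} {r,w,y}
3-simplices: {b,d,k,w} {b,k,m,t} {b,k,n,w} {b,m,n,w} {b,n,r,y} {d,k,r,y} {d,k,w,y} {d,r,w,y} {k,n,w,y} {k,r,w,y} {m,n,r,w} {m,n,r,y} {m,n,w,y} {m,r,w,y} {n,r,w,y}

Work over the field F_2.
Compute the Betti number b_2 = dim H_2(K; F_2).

n_0=9 n_1=33 n_2=37 n_3=15  [Z2]
∂1: piv[bd,bk,bm,bn,br,bt,bw,by] rk=8  ker:dk,dm,dn,dr,dt,dw,dy,km,kn,kr,kt,kw,ky,mn,mr,mt,mw,my,nr,nt,nw,ny,rw,ry,wy
∂2: piv[bdk,bdw,bkm,bkn,bkt,bkw,bmn,bmt,bmw,bnr,bnw,bny,bry,dkr,dky,dmn,dmy,drw,dry,dwy,kny,mnr,mny] rk=23  ker:dkw,kmt,knw,krw,kry,kwy,mnw,mrw,mry,mwy,nrw,nry,nwy,rwy
∂3: piv[bdkw,bkmt,bknw,bmnw,bnry,dkry,dkwy,drwy,knwy,krwy,mnrw,mnry,mnwy,mrwy] rk=14  ker:nrwy
b_2=(37−23)−14=0

b_2=0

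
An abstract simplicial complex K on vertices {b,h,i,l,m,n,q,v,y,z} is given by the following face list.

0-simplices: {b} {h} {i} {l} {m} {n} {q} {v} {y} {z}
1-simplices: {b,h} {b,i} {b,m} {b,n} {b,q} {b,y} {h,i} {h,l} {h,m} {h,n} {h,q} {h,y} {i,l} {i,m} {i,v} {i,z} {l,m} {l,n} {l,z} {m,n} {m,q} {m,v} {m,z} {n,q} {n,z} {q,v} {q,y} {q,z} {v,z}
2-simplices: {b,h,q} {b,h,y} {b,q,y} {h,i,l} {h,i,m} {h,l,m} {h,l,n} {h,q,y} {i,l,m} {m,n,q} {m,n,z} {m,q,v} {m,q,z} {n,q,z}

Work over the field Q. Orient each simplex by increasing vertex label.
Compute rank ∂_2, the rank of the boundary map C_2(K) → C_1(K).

n_0=10 n_1=29 n_2=14  [Q]
∂1: piv[bh,bi,bm,bn,bq,by,hl,iv,iz] rk=9  ker:hi,hm,hn,hq,hy,il,im,lm,ln,lz,mn,mq,mv,mz,nq,nz,qv,qy,qz,vz
∂2: piv[bhq,bhy,bqy,hil,him,hlm,hln,mnq,mnz,mqv,mqz] rk=11  ker:hqy,ilm,nqz
rk∂_2=11

rank∂_2=11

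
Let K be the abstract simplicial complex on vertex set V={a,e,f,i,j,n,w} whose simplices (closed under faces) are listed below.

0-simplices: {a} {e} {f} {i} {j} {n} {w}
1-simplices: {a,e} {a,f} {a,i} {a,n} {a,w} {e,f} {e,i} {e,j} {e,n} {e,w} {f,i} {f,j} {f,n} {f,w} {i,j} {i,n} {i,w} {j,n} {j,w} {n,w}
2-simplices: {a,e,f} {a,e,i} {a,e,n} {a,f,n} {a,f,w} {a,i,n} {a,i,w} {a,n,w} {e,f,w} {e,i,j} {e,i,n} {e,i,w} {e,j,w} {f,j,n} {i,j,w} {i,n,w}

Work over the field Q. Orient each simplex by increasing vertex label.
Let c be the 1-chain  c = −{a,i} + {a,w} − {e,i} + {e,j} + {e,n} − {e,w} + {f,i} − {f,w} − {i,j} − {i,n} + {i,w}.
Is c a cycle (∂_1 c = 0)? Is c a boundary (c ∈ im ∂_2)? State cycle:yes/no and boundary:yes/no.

n_0=7 n_1=20 n_2=16  [Q]
∂1: piv[ae,af,ai,an,aw,ej] rk=6  ker:ef,ei,en,ew,fi,fj,fn,fw,ij,in,iw,jn,jw,nw
∂2: piv[aef,aei,aen,afn,afw,ain,aiw,anw,efw,eij,ejw,fjn] rk=12  ker:ein,eiw,ijw,inw
∂1c = 0
c vs im∂2: residual ≠ 0 ⇒ not boundary

cycle:yes boundary:no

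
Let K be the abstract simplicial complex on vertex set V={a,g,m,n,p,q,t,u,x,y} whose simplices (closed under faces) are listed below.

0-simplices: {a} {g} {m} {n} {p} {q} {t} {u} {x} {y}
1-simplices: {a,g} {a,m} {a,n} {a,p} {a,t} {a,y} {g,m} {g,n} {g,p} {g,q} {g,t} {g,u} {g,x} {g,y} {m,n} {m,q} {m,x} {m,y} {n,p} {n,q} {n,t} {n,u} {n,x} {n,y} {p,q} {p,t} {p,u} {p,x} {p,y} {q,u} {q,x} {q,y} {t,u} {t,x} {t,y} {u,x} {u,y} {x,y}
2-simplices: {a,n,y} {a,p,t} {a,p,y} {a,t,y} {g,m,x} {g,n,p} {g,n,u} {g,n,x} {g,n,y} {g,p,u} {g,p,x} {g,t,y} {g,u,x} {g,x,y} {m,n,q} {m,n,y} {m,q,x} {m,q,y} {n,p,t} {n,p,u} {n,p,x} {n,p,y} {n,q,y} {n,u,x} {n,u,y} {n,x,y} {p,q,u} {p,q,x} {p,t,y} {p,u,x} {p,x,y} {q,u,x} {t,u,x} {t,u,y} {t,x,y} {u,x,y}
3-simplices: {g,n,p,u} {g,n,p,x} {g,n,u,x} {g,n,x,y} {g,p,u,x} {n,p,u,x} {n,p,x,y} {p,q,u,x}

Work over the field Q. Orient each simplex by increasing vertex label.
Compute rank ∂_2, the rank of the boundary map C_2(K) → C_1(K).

rank∂_2=25

n_0=10 n_1=38 n_2=36 n_3=8  [Q]
∂1: piv[ag,am,an,ap,at,ay,gq,gu,gx] rk=9  ker:gm,gn,gp,gt,gy,mn,mq,mx,my,np,nq,nt,nu,nx,ny,pq,pt,pu,px,py,qu,qx,qy,tu,tx,ty,ux,uy,xy
∂2: piv[any,apt,apy,aty,gmx,gnp,gnu,gnx,gny,gpu,gpx,gty,gux,gxy,mnq,mny,mqx,mqy,npt,npy,nuy,pqu,pqx,tux,tuy] rk=25  ker:npu,npx,nqy,nux,nxy,pty,pux,pxy,qux,txy,uxy
∂3: piv[gnpu,gnpx,gnux,gnxy,gpux,npxy,pqux] rk=7  ker:npux
rk∂_2=25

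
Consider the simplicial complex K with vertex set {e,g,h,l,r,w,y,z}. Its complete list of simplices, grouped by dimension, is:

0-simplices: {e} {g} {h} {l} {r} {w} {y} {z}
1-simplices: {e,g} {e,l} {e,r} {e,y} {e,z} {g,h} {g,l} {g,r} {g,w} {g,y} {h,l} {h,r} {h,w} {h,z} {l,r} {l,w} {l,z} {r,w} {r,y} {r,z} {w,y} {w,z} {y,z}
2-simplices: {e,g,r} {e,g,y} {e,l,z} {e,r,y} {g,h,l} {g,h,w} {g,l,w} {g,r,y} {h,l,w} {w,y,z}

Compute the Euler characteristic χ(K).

n_0=8 n_1=23 n_2=10
χ=+8−23+10=-5

χ(K)=-5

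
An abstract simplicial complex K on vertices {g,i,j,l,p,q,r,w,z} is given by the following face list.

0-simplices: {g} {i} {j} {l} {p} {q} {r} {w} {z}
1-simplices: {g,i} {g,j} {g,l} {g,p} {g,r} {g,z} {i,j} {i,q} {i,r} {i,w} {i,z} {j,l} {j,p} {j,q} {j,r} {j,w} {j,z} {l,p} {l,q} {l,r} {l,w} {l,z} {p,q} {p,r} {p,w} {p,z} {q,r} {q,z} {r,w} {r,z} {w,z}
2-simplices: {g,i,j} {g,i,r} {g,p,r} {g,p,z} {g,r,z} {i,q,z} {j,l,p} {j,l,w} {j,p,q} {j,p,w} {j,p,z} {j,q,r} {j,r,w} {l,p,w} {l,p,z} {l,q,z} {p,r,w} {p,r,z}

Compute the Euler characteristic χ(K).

χ(K)=-4

n_0=9 n_1=31 n_2=18
χ=+9−31+18=-4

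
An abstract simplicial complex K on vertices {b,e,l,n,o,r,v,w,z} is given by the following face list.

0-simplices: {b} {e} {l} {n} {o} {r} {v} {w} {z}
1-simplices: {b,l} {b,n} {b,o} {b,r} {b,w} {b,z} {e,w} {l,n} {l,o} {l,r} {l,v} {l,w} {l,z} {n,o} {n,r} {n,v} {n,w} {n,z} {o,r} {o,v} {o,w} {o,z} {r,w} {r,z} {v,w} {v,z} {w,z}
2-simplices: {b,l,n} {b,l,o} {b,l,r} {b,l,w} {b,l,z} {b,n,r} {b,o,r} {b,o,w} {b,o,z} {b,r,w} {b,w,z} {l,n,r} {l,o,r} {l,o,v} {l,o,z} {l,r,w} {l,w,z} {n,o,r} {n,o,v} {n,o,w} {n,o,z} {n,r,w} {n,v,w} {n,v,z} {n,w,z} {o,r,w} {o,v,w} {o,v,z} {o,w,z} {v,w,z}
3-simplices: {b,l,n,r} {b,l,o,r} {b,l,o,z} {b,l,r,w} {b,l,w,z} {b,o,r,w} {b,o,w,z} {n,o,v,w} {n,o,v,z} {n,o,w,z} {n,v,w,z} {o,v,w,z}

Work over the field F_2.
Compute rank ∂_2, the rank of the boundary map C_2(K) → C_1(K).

n_0=9 n_1=27 n_2=30 n_3=12  [Z2]
∂1: piv[bl,bn,bo,br,bw,bz,ew,lv] rk=8  ker:ln,lo,lr,lw,lz,no,nr,nv,nw,nz,or,ov,ow,oz,rw,rz,vw,vz,wz
∂2: piv[bln,blo,blr,blw,blz,bnr,bor,bow,boz,brw,bwz,lov,nor,nov,now,noz,nvw,nvz] rk=18  ker:lnr,lor,loz,lrw,lwz,nrw,nwz,orw,ovw,ovz,owz,vwz
∂3: piv[blnr,blor,bloz,blrw,blwz,borw,bowz,novw,novz,nowz,nvwz] rk=11  ker:ovwz
rk∂_2=18

rank∂_2=18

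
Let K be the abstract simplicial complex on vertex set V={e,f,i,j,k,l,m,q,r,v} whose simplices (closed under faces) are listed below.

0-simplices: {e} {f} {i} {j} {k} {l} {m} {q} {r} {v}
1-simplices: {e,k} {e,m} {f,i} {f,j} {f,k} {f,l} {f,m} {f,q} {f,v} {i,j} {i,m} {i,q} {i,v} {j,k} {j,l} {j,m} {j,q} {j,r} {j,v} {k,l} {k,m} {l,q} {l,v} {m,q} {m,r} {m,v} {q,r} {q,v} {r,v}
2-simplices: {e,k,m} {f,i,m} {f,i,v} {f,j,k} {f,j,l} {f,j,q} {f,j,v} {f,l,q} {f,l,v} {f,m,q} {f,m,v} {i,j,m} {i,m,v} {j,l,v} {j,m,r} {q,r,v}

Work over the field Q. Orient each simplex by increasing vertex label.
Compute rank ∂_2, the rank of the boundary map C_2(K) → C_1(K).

rank∂_2=14

n_0=10 n_1=29 n_2=16  [Q]
∂1: piv[ek,em,fi,fj,fk,fl,fq,fv,jr] rk=9  ker:fm,ij,im,iq,iv,jk,jl,jm,jq,jv,kl,km,lq,lv,mq,mr,mv,qr,qv,rv
∂2: piv[ekm,fim,fiv,fjk,fjl,fjq,fjv,flq,flv,fmq,fmv,ijm,jmr,qrv] rk=14  ker:imv,jlv
rk∂_2=14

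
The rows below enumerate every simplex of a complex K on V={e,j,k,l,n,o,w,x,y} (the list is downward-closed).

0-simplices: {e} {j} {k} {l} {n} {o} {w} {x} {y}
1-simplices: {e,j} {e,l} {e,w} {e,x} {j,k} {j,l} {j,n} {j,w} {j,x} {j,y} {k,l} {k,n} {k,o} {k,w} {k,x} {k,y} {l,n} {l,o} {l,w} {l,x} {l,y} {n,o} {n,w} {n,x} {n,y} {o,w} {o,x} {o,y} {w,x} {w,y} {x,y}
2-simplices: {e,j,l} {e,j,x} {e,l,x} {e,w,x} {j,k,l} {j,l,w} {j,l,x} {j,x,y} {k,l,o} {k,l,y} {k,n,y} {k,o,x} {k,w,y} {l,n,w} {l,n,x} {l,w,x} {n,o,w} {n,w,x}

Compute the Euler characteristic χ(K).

χ(K)=-4

n_0=9 n_1=31 n_2=18
χ=+9−31+18=-4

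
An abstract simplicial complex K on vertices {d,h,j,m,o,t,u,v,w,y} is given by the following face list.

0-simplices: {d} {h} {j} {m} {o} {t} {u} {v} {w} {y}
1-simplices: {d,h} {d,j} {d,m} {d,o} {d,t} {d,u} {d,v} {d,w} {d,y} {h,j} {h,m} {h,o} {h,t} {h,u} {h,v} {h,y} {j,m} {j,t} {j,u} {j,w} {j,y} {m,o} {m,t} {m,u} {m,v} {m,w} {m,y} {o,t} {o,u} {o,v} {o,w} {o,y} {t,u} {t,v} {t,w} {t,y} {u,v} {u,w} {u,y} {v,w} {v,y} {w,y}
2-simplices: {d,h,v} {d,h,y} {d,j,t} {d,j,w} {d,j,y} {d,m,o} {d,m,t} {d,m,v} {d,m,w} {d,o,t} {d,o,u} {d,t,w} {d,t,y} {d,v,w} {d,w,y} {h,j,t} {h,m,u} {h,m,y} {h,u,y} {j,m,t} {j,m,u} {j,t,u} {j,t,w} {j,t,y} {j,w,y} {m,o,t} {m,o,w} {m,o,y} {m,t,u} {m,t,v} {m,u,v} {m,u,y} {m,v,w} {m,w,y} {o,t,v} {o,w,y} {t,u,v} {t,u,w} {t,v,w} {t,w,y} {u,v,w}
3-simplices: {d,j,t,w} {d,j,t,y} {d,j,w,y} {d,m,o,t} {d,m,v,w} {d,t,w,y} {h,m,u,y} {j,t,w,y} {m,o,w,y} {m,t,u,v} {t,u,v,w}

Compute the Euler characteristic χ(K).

n_0=10 n_1=42 n_2=41 n_3=11
χ=+10−42+41−11=-2

χ(K)=-2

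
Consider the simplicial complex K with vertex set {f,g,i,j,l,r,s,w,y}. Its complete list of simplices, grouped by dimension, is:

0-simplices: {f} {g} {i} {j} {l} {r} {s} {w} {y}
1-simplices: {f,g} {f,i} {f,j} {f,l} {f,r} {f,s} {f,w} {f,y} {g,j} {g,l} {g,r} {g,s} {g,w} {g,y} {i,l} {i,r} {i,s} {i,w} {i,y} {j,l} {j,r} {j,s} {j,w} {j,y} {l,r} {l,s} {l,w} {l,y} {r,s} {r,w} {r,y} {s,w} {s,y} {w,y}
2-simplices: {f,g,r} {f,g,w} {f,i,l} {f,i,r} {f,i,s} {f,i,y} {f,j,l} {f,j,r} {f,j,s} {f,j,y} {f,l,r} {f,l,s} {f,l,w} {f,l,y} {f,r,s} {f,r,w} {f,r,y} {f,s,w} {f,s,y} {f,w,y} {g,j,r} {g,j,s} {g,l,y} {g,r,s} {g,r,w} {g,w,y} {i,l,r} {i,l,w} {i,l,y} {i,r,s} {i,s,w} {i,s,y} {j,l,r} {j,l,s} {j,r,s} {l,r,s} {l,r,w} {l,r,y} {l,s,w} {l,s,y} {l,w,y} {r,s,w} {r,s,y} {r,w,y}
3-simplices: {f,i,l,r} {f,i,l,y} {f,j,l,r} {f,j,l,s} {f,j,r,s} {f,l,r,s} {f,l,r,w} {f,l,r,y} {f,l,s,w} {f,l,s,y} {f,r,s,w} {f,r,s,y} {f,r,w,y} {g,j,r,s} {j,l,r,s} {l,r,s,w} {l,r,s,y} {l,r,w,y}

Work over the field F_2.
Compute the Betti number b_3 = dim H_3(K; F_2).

n_0=9 n_1=34 n_2=44 n_3=18  [Z2]
∂1: piv[fg,fi,fj,fl,fr,fs,fw,fy] rk=8  ker:gj,gl,gr,gs,gw,gy,il,ir,is,iw,iy,jl,jr,js,jw,jy,lr,ls,lw,ly,rs,rw,ry,sw,sy,wy
∂2: piv[fgr,fgw,fil,fir,fis,fiy,fjl,fjr,fjs,fjy,flr,fls,flw,fly,frs,frw,fry,fsw,fsy,fwy,gjr,gjs,gly,gwy,ilw] rk=25  ker:grs,grw,ilr,ily,irs,isw,isy,jlr,jls,jrs,lrs,lrw,lry,lsw,lsy,lwy,rsw,rsy,rwy
∂3: piv[filr,fily,fjlr,fjls,fjrs,flrs,flrw,flry,flsw,flsy,frsw,frsy,frwy,gjrs,lrwy] rk=15  ker:jlrs,lrsw,lrsy
b_3=(18−15)−0=3

b_3=3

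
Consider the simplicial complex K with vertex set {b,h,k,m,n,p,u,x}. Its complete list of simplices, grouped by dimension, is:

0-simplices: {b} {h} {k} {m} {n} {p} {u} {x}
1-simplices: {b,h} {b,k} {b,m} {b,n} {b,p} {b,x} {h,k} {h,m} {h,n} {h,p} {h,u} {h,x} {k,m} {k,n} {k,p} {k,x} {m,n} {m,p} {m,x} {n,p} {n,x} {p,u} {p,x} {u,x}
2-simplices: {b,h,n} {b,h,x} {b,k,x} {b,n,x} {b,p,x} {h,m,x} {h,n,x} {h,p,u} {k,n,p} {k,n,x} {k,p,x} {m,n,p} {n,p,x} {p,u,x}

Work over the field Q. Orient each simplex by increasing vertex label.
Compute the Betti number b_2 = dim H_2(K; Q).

n_0=8 n_1=24 n_2=14  [Q]
∂1: piv[bh,bk,bm,bn,bp,bx,hu] rk=7  ker:hk,hm,hn,hp,hx,km,kn,kp,kx,mn,mp,mx,np,nx,pu,px,ux
∂2: piv[bhn,bhx,bkx,bnx,bpx,hmx,hpu,knp,knx,kpx,mnp,pux] rk=12  ker:hnx,npx
b_2=(14−12)−0=2

b_2=2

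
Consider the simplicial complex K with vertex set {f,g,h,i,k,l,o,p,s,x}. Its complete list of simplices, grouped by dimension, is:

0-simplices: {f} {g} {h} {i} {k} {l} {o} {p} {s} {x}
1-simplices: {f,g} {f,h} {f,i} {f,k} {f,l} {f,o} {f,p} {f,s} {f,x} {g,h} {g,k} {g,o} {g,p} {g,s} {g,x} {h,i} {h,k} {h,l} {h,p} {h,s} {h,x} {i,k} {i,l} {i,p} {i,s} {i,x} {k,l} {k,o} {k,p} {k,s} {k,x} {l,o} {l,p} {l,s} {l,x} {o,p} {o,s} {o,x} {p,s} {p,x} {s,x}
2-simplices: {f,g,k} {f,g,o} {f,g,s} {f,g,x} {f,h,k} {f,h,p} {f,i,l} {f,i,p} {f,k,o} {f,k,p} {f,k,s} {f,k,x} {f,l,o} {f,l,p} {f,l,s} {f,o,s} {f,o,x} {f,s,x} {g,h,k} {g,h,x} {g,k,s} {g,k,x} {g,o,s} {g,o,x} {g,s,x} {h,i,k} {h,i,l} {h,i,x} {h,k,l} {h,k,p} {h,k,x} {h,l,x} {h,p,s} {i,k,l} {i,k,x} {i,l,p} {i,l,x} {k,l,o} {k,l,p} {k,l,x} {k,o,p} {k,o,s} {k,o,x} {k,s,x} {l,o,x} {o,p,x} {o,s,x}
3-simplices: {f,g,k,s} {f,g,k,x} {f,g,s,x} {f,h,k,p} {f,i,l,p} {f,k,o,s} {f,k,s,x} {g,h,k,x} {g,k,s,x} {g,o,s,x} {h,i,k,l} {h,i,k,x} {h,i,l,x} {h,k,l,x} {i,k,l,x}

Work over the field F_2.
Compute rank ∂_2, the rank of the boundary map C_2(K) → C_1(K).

rank∂_2=29

n_0=10 n_1=41 n_2=47 n_3=15  [Z2]
∂1: piv[fg,fh,fi,fk,fl,fo,fp,fs,fx] rk=9  ker:gh,gk,go,gp,gs,gx,hi,hk,hl,hp,hs,hx,ik,il,ip,is,ix,kl,ko,kp,ks,kx,lo,lp,ls,lx,op,os,ox,ps,px,sx
∂2: piv[fgk,fgo,fgs,fgx,fhk,fhp,fil,fip,fko,fkp,fks,fkx,flo,flp,fls,fos,fox,fsx,ghk,ghx,hik,hil,hix,hkl,hlx,hps,klo,kop,opx] rk=29  ker:gks,gkx,gos,gox,gsx,hkp,hkx,ikl,ikx,ilp,ilx,klp,klx,kos,kox,ksx,lox,osx
∂3: piv[fgks,fgkx,fgsx,fhkp,filp,fkos,fksx,ghkx,gosx,hikl,hikx,hilx,hklx] rk=13  ker:gksx,iklx
rk∂_2=29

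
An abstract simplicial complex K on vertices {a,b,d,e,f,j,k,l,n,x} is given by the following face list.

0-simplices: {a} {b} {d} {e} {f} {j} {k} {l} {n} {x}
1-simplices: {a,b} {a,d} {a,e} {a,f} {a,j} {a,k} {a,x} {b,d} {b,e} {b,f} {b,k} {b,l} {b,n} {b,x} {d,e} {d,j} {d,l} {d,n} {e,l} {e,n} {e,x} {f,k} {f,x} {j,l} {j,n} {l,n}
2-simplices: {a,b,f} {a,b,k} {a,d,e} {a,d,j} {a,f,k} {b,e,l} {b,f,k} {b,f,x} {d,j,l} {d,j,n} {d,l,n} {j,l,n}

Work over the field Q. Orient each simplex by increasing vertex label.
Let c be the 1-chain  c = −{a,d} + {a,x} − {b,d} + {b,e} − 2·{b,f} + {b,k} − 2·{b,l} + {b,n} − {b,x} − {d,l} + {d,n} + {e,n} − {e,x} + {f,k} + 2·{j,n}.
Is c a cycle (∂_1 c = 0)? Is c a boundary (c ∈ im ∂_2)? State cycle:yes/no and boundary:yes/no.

n_0=10 n_1=26 n_2=12  [Q]
∂1: piv[ab,ad,ae,af,aj,ak,ax,bl,bn] rk=9  ker:bd,be,bf,bk,bx,de,dj,dl,dn,el,en,ex,fk,fx,jl,jn,ln
∂2: piv[abf,abk,ade,adj,afk,bel,bfx,djl,djn,dln] rk=10  ker:bfk,jln
∂1c = 3·{b} − 2·{d} + {e} − 3·{f} − 2·{j} + 2·{k} − 3·{l} + 5·{n} − {x}

cycle:no boundary:no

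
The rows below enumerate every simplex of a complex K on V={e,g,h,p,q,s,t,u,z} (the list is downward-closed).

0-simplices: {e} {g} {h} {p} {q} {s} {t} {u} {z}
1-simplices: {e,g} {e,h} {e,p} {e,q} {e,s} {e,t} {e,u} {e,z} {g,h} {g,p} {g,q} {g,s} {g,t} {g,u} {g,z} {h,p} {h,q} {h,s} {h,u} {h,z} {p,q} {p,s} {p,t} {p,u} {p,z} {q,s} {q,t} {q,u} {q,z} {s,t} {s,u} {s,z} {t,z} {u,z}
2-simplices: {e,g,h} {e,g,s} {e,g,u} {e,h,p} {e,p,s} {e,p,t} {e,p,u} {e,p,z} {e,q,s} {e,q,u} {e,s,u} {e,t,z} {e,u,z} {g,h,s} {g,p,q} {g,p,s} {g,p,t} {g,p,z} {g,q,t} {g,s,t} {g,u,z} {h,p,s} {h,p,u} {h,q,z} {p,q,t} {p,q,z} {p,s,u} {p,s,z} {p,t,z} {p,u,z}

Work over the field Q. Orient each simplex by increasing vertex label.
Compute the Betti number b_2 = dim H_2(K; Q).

n_0=9 n_1=34 n_2=30  [Q]
∂1: piv[eg,eh,ep,eq,es,et,eu,ez] rk=8  ker:gh,gp,gq,gs,gt,gu,gz,hp,hq,hs,hu,hz,pq,ps,pt,pu,pz,qs,qt,qu,qz,st,su,sz,tz,uz
∂2: piv[egh,egs,egu,ehp,eps,ept,epu,epz,eqs,equ,esu,etz,euz,ghs,gpq,gps,gpt,gpz,gqt,gst,hpu,hqz,pqz,psz] rk=24  ker:guz,hps,pqt,psu,ptz,puz
b_2=(30−24)−0=6

b_2=6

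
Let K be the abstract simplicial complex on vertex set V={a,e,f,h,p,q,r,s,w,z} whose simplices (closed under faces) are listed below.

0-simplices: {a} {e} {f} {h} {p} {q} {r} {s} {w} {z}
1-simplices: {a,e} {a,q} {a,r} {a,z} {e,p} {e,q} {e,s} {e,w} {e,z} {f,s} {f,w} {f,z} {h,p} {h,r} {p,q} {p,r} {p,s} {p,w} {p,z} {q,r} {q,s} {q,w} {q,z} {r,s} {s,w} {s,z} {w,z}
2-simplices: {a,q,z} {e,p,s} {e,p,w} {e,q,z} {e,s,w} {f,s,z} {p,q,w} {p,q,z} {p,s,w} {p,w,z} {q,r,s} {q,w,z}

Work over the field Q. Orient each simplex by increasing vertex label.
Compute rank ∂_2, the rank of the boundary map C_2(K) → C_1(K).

n_0=10 n_1=27 n_2=12  [Q]
∂1: piv[ae,aq,ar,az,ep,es,ew,fs,hp] rk=9  ker:eq,ez,fw,fz,hr,pq,pr,ps,pw,pz,qr,qs,qw,qz,rs,sw,sz,wz
∂2: piv[aqz,eps,epw,eqz,esw,fsz,pqw,pqz,pwz,qrs] rk=10  ker:psw,qwz
rk∂_2=10

rank∂_2=10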